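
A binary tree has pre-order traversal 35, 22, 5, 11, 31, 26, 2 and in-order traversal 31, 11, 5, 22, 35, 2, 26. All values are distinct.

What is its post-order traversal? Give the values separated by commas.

31, 11, 5, 22, 2, 26, 35

The first element of pre-order is the root; it splits in-order into left and right subtrees.
Root 35: left subtree has 4 nodes {31, 11, 5, 22}, right has 2 {2, 26}.
  Root 22: left subtree has 3 nodes {31, 11, 5}, right has 0 { }.
    Root 5: left subtree has 2 nodes {31, 11}, right has 0 { }.
      Root 11: left subtree has 1 node {31}, right has 0 { }.
  Root 26: left subtree has 1 node {2}, right has 0 { }.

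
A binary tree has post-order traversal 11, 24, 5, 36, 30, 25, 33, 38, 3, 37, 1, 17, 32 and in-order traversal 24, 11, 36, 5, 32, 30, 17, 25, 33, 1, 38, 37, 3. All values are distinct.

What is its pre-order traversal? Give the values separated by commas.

32, 36, 24, 11, 5, 17, 30, 1, 33, 25, 37, 38, 3

The last element of post-order is the root; it splits in-order into left and right subtrees.
Root 32: left subtree has 4 nodes {24, 11, 36, 5}, right has 8 {30, 17, 25, 33, 1, 38, 37, 3}.
  Root 36: left subtree has 2 nodes {24, 11}, right has 1 {5}.
    Root 24: left subtree has 0 nodes { }, right has 1 {11}.
  Root 17: left subtree has 1 node {30}, right has 6 {25, 33, 1, 38, 37, 3}.
    Root 1: left subtree has 2 nodes {25, 33}, right has 3 {38, 37, 3}.
      Root 33: left subtree has 1 node {25}, right has 0 { }.
      Root 37: left subtree has 1 node {38}, right has 1 {3}.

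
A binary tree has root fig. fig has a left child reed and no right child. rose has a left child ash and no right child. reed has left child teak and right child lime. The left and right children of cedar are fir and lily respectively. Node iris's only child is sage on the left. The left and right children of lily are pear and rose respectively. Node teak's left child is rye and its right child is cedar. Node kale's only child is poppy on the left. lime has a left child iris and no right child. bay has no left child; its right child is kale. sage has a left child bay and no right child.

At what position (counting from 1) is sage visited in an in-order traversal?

In-order visits the left subtree, then the node, then the right subtree.
At fig: go left to reed.
  At reed: go left to teak.
    At teak: go left to rye.
      rye is a leaf — visit rye.
    Visit teak.
    At teak: go right to cedar.
      At cedar: go left to fir.
        fir is a leaf — visit fir.
      Visit cedar.
      At cedar: go right to lily.
        At lily: go left to pear.
          pear is a leaf — visit pear.
        Visit lily.
        At lily: go right to rose.
          At rose: go left to ash.
            ash is a leaf — visit ash.
          Visit rose.
          At rose: no right child.
  Visit reed.
  At reed: go right to lime.
    At lime: go left to iris.
      At iris: go left to sage.
        At sage: go left to bay.
          At bay: no left child.
          Visit bay.
          At bay: go right to kale.
            At kale: go left to poppy.
              poppy is a leaf — visit poppy.
            Visit kale.
            At kale: no right child.
        Visit sage.
        At sage: no right child.
      Visit iris.
      At iris: no right child.
    Visit lime.
    At lime: no right child.
Visit fig.
At fig: no right child.
Full in-order sequence: rye, teak, fir, cedar, pear, lily, ash, rose, reed, bay, poppy, kale, sage, iris, lime, fig.

13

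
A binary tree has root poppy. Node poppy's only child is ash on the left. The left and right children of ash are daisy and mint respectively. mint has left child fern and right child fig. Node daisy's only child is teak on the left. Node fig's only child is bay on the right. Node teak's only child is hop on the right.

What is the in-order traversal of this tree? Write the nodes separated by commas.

teak, hop, daisy, ash, fern, mint, fig, bay, poppy

In-order visits the left subtree, then the node, then the right subtree.
At poppy: go left to ash.
  At ash: go left to daisy.
    At daisy: go left to teak.
      At teak: no left child.
      Visit teak.
      At teak: go right to hop.
        hop is a leaf — visit hop.
    Visit daisy.
    At daisy: no right child.
  Visit ash.
  At ash: go right to mint.
    At mint: go left to fern.
      fern is a leaf — visit fern.
    Visit mint.
    At mint: go right to fig.
      At fig: no left child.
      Visit fig.
      At fig: go right to bay.
        bay is a leaf — visit bay.
Visit poppy.
At poppy: no right child.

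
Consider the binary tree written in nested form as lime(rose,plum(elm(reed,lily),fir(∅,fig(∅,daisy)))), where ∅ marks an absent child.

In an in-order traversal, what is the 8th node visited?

In-order visits the left subtree, then the node, then the right subtree.
At lime: go left to rose.
  rose is a leaf — visit rose.
Visit lime.
At lime: go right to plum.
  At plum: go left to elm.
    At elm: go left to reed.
      reed is a leaf — visit reed.
    Visit elm.
    At elm: go right to lily.
      lily is a leaf — visit lily.
  Visit plum.
  At plum: go right to fir.
    At fir: no left child.
    Visit fir.
    At fir: go right to fig.
      At fig: no left child.
      Visit fig.
      At fig: go right to daisy.
        daisy is a leaf — visit daisy.
Full in-order sequence: rose, lime, reed, elm, lily, plum, fir, fig, daisy.

fig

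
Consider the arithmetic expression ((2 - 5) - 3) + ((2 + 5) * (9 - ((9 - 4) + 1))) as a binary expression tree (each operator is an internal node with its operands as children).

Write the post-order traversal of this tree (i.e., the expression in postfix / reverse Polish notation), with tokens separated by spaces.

2 5 - 3 - 2 5 + 9 9 4 - 1 + - * +

Post-order on an expression tree gives postfix notation: for each operator, emit left operand, right operand, then the operator.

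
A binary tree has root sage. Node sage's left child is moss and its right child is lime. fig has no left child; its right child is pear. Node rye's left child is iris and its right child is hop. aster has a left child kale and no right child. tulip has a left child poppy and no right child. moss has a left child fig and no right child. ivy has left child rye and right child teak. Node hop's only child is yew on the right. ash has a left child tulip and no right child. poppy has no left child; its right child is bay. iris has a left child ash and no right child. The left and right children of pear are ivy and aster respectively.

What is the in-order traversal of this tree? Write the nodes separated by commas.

fig, poppy, bay, tulip, ash, iris, rye, hop, yew, ivy, teak, pear, kale, aster, moss, sage, lime

In-order visits the left subtree, then the node, then the right subtree.
At sage: go left to moss.
  At moss: go left to fig.
    At fig: no left child.
    Visit fig.
    At fig: go right to pear.
      At pear: go left to ivy.
        At ivy: go left to rye.
          At rye: go left to iris.
            At iris: go left to ash.
              At ash: go left to tulip.
                At tulip: go left to poppy.
                  At poppy: no left child.
                  Visit poppy.
                  At poppy: go right to bay.
                    bay is a leaf — visit bay.
                Visit tulip.
                At tulip: no right child.
              Visit ash.
              At ash: no right child.
            Visit iris.
            At iris: no right child.
          Visit rye.
          At rye: go right to hop.
            At hop: no left child.
            Visit hop.
            At hop: go right to yew.
              yew is a leaf — visit yew.
        Visit ivy.
        At ivy: go right to teak.
          teak is a leaf — visit teak.
      Visit pear.
      At pear: go right to aster.
        At aster: go left to kale.
          kale is a leaf — visit kale.
        Visit aster.
        At aster: no right child.
  Visit moss.
  At moss: no right child.
Visit sage.
At sage: go right to lime.
  lime is a leaf — visit lime.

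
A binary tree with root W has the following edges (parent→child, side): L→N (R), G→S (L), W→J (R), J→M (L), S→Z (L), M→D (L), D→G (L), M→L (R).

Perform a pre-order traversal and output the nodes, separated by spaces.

Pre-order visits the node, then its left subtree, then its right subtree.
Visit W.
At W: no left child.
At W: go right to J.
  Visit J.
  At J: go left to M.
    Visit M.
    At M: go left to D.
      Visit D.
      At D: go left to G.
        Visit G.
        At G: go left to S.
          Visit S.
          At S: go left to Z.
            Z is a leaf — visit Z.
          At S: no right child.
        At G: no right child.
      At D: no right child.
    At M: go right to L.
      Visit L.
      At L: no left child.
      At L: go right to N.
        N is a leaf — visit N.
  At J: no right child.

W J M D G S Z L N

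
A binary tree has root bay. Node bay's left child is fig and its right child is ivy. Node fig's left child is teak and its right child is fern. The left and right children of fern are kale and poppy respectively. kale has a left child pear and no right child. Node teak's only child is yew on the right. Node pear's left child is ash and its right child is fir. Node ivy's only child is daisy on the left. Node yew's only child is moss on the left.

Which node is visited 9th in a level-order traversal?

Level-order visits nodes level by level from the root, left to right within each level.
Level 0: bay
Level 1: fig, ivy
Level 2: teak, fern, daisy
Level 3: yew, kale, poppy
Level 4: moss, pear
Level 5: ash, fir
Full level-order sequence: bay, fig, ivy, teak, fern, daisy, yew, kale, poppy, moss, pear, ash, fir.

poppy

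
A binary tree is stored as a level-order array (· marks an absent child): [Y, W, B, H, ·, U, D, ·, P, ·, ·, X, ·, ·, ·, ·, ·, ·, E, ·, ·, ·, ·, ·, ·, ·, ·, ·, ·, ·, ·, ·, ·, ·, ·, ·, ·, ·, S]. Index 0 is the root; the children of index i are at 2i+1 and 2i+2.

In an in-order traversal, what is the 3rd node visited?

E

In-order visits the left subtree, then the node, then the right subtree.
At Y: go left to W.
  At W: go left to H.
    At H: no left child.
    Visit H.
    At H: go right to P.
      At P: no left child.
      Visit P.
      At P: go right to E.
        At E: no left child.
        Visit E.
        At E: go right to S.
          S is a leaf — visit S.
  Visit W.
  At W: no right child.
Visit Y.
At Y: go right to B.
  At B: go left to U.
    At U: go left to X.
      X is a leaf — visit X.
    Visit U.
    At U: no right child.
  Visit B.
  At B: go right to D.
    D is a leaf — visit D.
Full in-order sequence: H, P, E, S, W, Y, X, U, B, D.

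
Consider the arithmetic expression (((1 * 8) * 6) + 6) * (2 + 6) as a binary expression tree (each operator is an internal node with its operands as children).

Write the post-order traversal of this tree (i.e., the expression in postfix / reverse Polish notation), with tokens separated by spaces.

1 8 * 6 * 6 + 2 6 + *

Post-order on an expression tree gives postfix notation: for each operator, emit left operand, right operand, then the operator.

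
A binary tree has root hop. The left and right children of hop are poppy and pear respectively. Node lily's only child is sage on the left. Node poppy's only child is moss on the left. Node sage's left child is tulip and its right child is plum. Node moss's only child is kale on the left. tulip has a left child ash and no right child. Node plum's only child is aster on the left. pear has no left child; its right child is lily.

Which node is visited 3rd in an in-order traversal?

poppy

In-order visits the left subtree, then the node, then the right subtree.
At hop: go left to poppy.
  At poppy: go left to moss.
    At moss: go left to kale.
      kale is a leaf — visit kale.
    Visit moss.
    At moss: no right child.
  Visit poppy.
  At poppy: no right child.
Visit hop.
At hop: go right to pear.
  At pear: no left child.
  Visit pear.
  At pear: go right to lily.
    At lily: go left to sage.
      At sage: go left to tulip.
        At tulip: go left to ash.
          ash is a leaf — visit ash.
        Visit tulip.
        At tulip: no right child.
      Visit sage.
      At sage: go right to plum.
        At plum: go left to aster.
          aster is a leaf — visit aster.
        Visit plum.
        At plum: no right child.
    Visit lily.
    At lily: no right child.
Full in-order sequence: kale, moss, poppy, hop, pear, ash, tulip, sage, aster, plum, lily.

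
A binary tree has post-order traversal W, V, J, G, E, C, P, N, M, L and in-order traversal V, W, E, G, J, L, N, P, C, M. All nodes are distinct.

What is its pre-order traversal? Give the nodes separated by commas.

The last element of post-order is the root; it splits in-order into left and right subtrees.
Root L: left subtree has 5 nodes {V, W, E, G, J}, right has 4 {N, P, C, M}.
  Root E: left subtree has 2 nodes {V, W}, right has 2 {G, J}.
    Root V: left subtree has 0 nodes { }, right has 1 {W}.
    Root G: left subtree has 0 nodes { }, right has 1 {J}.
  Root M: left subtree has 3 nodes {N, P, C}, right has 0 { }.
    Root N: left subtree has 0 nodes { }, right has 2 {P, C}.
      Root P: left subtree has 0 nodes { }, right has 1 {C}.

L, E, V, W, G, J, M, N, P, C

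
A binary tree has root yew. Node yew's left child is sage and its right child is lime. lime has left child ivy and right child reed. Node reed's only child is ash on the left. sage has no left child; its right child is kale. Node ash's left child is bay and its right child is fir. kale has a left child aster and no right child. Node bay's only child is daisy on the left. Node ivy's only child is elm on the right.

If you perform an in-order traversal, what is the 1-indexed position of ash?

10

In-order visits the left subtree, then the node, then the right subtree.
At yew: go left to sage.
  At sage: no left child.
  Visit sage.
  At sage: go right to kale.
    At kale: go left to aster.
      aster is a leaf — visit aster.
    Visit kale.
    At kale: no right child.
Visit yew.
At yew: go right to lime.
  At lime: go left to ivy.
    At ivy: no left child.
    Visit ivy.
    At ivy: go right to elm.
      elm is a leaf — visit elm.
  Visit lime.
  At lime: go right to reed.
    At reed: go left to ash.
      At ash: go left to bay.
        At bay: go left to daisy.
          daisy is a leaf — visit daisy.
        Visit bay.
        At bay: no right child.
      Visit ash.
      At ash: go right to fir.
        fir is a leaf — visit fir.
    Visit reed.
    At reed: no right child.
Full in-order sequence: sage, aster, kale, yew, ivy, elm, lime, daisy, bay, ash, fir, reed.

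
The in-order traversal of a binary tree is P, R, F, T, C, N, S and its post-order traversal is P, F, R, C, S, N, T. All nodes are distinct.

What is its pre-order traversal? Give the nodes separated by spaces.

T R P F N C S

The last element of post-order is the root; it splits in-order into left and right subtrees.
Root T: left subtree has 3 nodes {P, R, F}, right has 3 {C, N, S}.
  Root R: left subtree has 1 node {P}, right has 1 {F}.
  Root N: left subtree has 1 node {C}, right has 1 {S}.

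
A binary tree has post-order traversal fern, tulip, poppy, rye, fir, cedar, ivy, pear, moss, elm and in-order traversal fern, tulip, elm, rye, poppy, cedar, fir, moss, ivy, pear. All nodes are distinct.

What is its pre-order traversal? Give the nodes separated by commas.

elm, tulip, fern, moss, cedar, rye, poppy, fir, pear, ivy

The last element of post-order is the root; it splits in-order into left and right subtrees.
Root elm: left subtree has 2 nodes {fern, tulip}, right has 7 {rye, poppy, cedar, fir, moss, ivy, pear}.
  Root tulip: left subtree has 1 node {fern}, right has 0 { }.
  Root moss: left subtree has 4 nodes {rye, poppy, cedar, fir}, right has 2 {ivy, pear}.
    Root cedar: left subtree has 2 nodes {rye, poppy}, right has 1 {fir}.
      Root rye: left subtree has 0 nodes { }, right has 1 {poppy}.
    Root pear: left subtree has 1 node {ivy}, right has 0 { }.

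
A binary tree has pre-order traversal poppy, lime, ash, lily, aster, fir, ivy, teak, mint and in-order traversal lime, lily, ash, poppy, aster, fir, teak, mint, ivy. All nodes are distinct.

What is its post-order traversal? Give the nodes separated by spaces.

lily ash lime mint teak ivy fir aster poppy

The first element of pre-order is the root; it splits in-order into left and right subtrees.
Root poppy: left subtree has 3 nodes {lime, lily, ash}, right has 5 {aster, fir, teak, mint, ivy}.
  Root lime: left subtree has 0 nodes { }, right has 2 {lily, ash}.
    Root ash: left subtree has 1 node {lily}, right has 0 { }.
  Root aster: left subtree has 0 nodes { }, right has 4 {fir, teak, mint, ivy}.
    Root fir: left subtree has 0 nodes { }, right has 3 {teak, mint, ivy}.
      Root ivy: left subtree has 2 nodes {teak, mint}, right has 0 { }.
        Root teak: left subtree has 0 nodes { }, right has 1 {mint}.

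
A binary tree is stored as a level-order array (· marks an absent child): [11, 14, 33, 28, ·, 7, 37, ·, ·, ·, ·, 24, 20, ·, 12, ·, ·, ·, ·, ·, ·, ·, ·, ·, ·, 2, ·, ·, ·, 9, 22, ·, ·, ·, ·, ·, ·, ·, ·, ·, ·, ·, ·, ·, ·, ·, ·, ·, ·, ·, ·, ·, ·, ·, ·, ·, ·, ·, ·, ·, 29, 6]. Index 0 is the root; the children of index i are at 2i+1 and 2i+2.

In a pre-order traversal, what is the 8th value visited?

Pre-order visits the node, then its left subtree, then its right subtree.
Visit 11.
At 11: go left to 14.
  Visit 14.
  At 14: go left to 28.
    28 is a leaf — visit 28.
  At 14: no right child.
At 11: go right to 33.
  Visit 33.
  At 33: go left to 7.
    Visit 7.
    At 7: go left to 24.
      24 is a leaf — visit 24.
    At 7: go right to 20.
      Visit 20.
      At 20: go left to 2.
        2 is a leaf — visit 2.
      At 20: no right child.
  At 33: go right to 37.
    Visit 37.
    At 37: no left child.
    At 37: go right to 12.
      Visit 12.
      At 12: go left to 9.
        Visit 9.
        At 9: no left child.
        At 9: go right to 29.
          29 is a leaf — visit 29.
      At 12: go right to 22.
        Visit 22.
        At 22: go left to 6.
          6 is a leaf — visit 6.
        At 22: no right child.
Full pre-order sequence: 11, 14, 28, 33, 7, 24, 20, 2, 37, 12, 9, 29, 22, 6.

2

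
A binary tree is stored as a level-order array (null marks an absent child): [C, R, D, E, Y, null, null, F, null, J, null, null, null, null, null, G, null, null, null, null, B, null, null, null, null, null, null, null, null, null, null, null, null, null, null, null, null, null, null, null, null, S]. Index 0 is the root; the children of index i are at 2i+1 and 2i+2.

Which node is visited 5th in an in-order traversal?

J

In-order visits the left subtree, then the node, then the right subtree.
At C: go left to R.
  At R: go left to E.
    At E: go left to F.
      At F: go left to G.
        G is a leaf — visit G.
      Visit F.
      At F: no right child.
    Visit E.
    At E: no right child.
  Visit R.
  At R: go right to Y.
    At Y: go left to J.
      At J: no left child.
      Visit J.
      At J: go right to B.
        At B: go left to S.
          S is a leaf — visit S.
        Visit B.
        At B: no right child.
    Visit Y.
    At Y: no right child.
Visit C.
At C: go right to D.
  D is a leaf — visit D.
Full in-order sequence: G, F, E, R, J, S, B, Y, C, D.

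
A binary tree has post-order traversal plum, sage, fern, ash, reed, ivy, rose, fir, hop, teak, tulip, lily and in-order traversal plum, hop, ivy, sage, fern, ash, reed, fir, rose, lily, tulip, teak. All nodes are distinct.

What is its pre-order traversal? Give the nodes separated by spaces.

The last element of post-order is the root; it splits in-order into left and right subtrees.
Root lily: left subtree has 9 nodes {plum, hop, ivy, sage, fern, ash, reed, fir, rose}, right has 2 {tulip, teak}.
  Root hop: left subtree has 1 node {plum}, right has 7 {ivy, sage, fern, ash, reed, fir, rose}.
    Root fir: left subtree has 5 nodes {ivy, sage, fern, ash, reed}, right has 1 {rose}.
      Root ivy: left subtree has 0 nodes { }, right has 4 {sage, fern, ash, reed}.
        Root reed: left subtree has 3 nodes {sage, fern, ash}, right has 0 { }.
          Root ash: left subtree has 2 nodes {sage, fern}, right has 0 { }.
            Root fern: left subtree has 1 node {sage}, right has 0 { }.
  Root tulip: left subtree has 0 nodes { }, right has 1 {teak}.

lily hop plum fir ivy reed ash fern sage rose tulip teak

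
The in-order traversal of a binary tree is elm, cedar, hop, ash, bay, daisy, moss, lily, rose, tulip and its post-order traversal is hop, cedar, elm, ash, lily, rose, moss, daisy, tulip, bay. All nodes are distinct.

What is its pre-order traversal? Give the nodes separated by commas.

bay, ash, elm, cedar, hop, tulip, daisy, moss, rose, lily

The last element of post-order is the root; it splits in-order into left and right subtrees.
Root bay: left subtree has 4 nodes {elm, cedar, hop, ash}, right has 5 {daisy, moss, lily, rose, tulip}.
  Root ash: left subtree has 3 nodes {elm, cedar, hop}, right has 0 { }.
    Root elm: left subtree has 0 nodes { }, right has 2 {cedar, hop}.
      Root cedar: left subtree has 0 nodes { }, right has 1 {hop}.
  Root tulip: left subtree has 4 nodes {daisy, moss, lily, rose}, right has 0 { }.
    Root daisy: left subtree has 0 nodes { }, right has 3 {moss, lily, rose}.
      Root moss: left subtree has 0 nodes { }, right has 2 {lily, rose}.
        Root rose: left subtree has 1 node {lily}, right has 0 { }.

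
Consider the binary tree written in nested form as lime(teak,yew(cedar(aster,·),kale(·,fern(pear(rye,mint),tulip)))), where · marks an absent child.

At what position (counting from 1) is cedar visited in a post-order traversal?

3

Post-order visits the left subtree, then the right subtree, then the node.
At lime: go left to teak.
  teak is a leaf — visit teak.
At lime: go right to yew.
  At yew: go left to cedar.
    At cedar: go left to aster.
      aster is a leaf — visit aster.
    At cedar: no right child.
    Visit cedar.
  At yew: go right to kale.
    At kale: no left child.
    At kale: go right to fern.
      At fern: go left to pear.
        At pear: go left to rye.
          rye is a leaf — visit rye.
        At pear: go right to mint.
          mint is a leaf — visit mint.
        Visit pear.
      At fern: go right to tulip.
        tulip is a leaf — visit tulip.
      Visit fern.
    Visit kale.
  Visit yew.
Visit lime.
Full post-order sequence: teak, aster, cedar, rye, mint, pear, tulip, fern, kale, yew, lime.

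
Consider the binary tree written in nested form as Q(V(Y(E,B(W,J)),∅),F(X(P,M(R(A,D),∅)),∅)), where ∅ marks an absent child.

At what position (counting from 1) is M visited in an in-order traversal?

In-order visits the left subtree, then the node, then the right subtree.
At Q: go left to V.
  At V: go left to Y.
    At Y: go left to E.
      E is a leaf — visit E.
    Visit Y.
    At Y: go right to B.
      At B: go left to W.
        W is a leaf — visit W.
      Visit B.
      At B: go right to J.
        J is a leaf — visit J.
  Visit V.
  At V: no right child.
Visit Q.
At Q: go right to F.
  At F: go left to X.
    At X: go left to P.
      P is a leaf — visit P.
    Visit X.
    At X: go right to M.
      At M: go left to R.
        At R: go left to A.
          A is a leaf — visit A.
        Visit R.
        At R: go right to D.
          D is a leaf — visit D.
      Visit M.
      At M: no right child.
  Visit F.
  At F: no right child.
Full in-order sequence: E, Y, W, B, J, V, Q, P, X, A, R, D, M, F.

13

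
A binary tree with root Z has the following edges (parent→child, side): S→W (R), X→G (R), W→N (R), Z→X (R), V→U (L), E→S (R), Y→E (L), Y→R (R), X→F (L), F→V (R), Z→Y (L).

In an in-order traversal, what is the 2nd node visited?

In-order visits the left subtree, then the node, then the right subtree.
At Z: go left to Y.
  At Y: go left to E.
    At E: no left child.
    Visit E.
    At E: go right to S.
      At S: no left child.
      Visit S.
      At S: go right to W.
        At W: no left child.
        Visit W.
        At W: go right to N.
          N is a leaf — visit N.
  Visit Y.
  At Y: go right to R.
    R is a leaf — visit R.
Visit Z.
At Z: go right to X.
  At X: go left to F.
    At F: no left child.
    Visit F.
    At F: go right to V.
      At V: go left to U.
        U is a leaf — visit U.
      Visit V.
      At V: no right child.
  Visit X.
  At X: go right to G.
    G is a leaf — visit G.
Full in-order sequence: E, S, W, N, Y, R, Z, F, U, V, X, G.

S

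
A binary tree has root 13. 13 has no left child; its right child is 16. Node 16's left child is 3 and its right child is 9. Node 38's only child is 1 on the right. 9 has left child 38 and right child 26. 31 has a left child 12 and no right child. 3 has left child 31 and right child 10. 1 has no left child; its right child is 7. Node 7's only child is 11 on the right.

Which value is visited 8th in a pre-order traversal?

Pre-order visits the node, then its left subtree, then its right subtree.
Visit 13.
At 13: no left child.
At 13: go right to 16.
  Visit 16.
  At 16: go left to 3.
    Visit 3.
    At 3: go left to 31.
      Visit 31.
      At 31: go left to 12.
        12 is a leaf — visit 12.
      At 31: no right child.
    At 3: go right to 10.
      10 is a leaf — visit 10.
  At 16: go right to 9.
    Visit 9.
    At 9: go left to 38.
      Visit 38.
      At 38: no left child.
      At 38: go right to 1.
        Visit 1.
        At 1: no left child.
        At 1: go right to 7.
          Visit 7.
          At 7: no left child.
          At 7: go right to 11.
            11 is a leaf — visit 11.
    At 9: go right to 26.
      26 is a leaf — visit 26.
Full pre-order sequence: 13, 16, 3, 31, 12, 10, 9, 38, 1, 7, 11, 26.

38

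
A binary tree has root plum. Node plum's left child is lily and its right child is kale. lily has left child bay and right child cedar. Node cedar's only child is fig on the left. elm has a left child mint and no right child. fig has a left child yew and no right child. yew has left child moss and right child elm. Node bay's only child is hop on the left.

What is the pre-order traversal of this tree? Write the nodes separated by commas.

Pre-order visits the node, then its left subtree, then its right subtree.
Visit plum.
At plum: go left to lily.
  Visit lily.
  At lily: go left to bay.
    Visit bay.
    At bay: go left to hop.
      hop is a leaf — visit hop.
    At bay: no right child.
  At lily: go right to cedar.
    Visit cedar.
    At cedar: go left to fig.
      Visit fig.
      At fig: go left to yew.
        Visit yew.
        At yew: go left to moss.
          moss is a leaf — visit moss.
        At yew: go right to elm.
          Visit elm.
          At elm: go left to mint.
            mint is a leaf — visit mint.
          At elm: no right child.
      At fig: no right child.
    At cedar: no right child.
At plum: go right to kale.
  kale is a leaf — visit kale.

plum, lily, bay, hop, cedar, fig, yew, moss, elm, mint, kale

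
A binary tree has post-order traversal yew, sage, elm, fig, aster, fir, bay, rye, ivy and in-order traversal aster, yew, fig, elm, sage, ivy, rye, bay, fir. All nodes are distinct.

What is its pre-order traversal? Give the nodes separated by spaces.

ivy aster fig yew elm sage rye bay fir

The last element of post-order is the root; it splits in-order into left and right subtrees.
Root ivy: left subtree has 5 nodes {aster, yew, fig, elm, sage}, right has 3 {rye, bay, fir}.
  Root aster: left subtree has 0 nodes { }, right has 4 {yew, fig, elm, sage}.
    Root fig: left subtree has 1 node {yew}, right has 2 {elm, sage}.
      Root elm: left subtree has 0 nodes { }, right has 1 {sage}.
  Root rye: left subtree has 0 nodes { }, right has 2 {bay, fir}.
    Root bay: left subtree has 0 nodes { }, right has 1 {fir}.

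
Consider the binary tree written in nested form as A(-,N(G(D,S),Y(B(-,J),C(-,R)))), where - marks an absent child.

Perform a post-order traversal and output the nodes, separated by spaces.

Post-order visits the left subtree, then the right subtree, then the node.
At A: no left child.
At A: go right to N.
  At N: go left to G.
    At G: go left to D.
      D is a leaf — visit D.
    At G: go right to S.
      S is a leaf — visit S.
    Visit G.
  At N: go right to Y.
    At Y: go left to B.
      At B: no left child.
      At B: go right to J.
        J is a leaf — visit J.
      Visit B.
    At Y: go right to C.
      At C: no left child.
      At C: go right to R.
        R is a leaf — visit R.
      Visit C.
    Visit Y.
  Visit N.
Visit A.

D S G J B R C Y N A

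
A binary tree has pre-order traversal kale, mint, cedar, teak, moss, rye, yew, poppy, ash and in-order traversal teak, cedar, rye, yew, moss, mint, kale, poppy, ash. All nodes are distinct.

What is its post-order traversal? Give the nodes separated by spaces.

teak yew rye moss cedar mint ash poppy kale

The first element of pre-order is the root; it splits in-order into left and right subtrees.
Root kale: left subtree has 6 nodes {teak, cedar, rye, yew, moss, mint}, right has 2 {poppy, ash}.
  Root mint: left subtree has 5 nodes {teak, cedar, rye, yew, moss}, right has 0 { }.
    Root cedar: left subtree has 1 node {teak}, right has 3 {rye, yew, moss}.
      Root moss: left subtree has 2 nodes {rye, yew}, right has 0 { }.
        Root rye: left subtree has 0 nodes { }, right has 1 {yew}.
  Root poppy: left subtree has 0 nodes { }, right has 1 {ash}.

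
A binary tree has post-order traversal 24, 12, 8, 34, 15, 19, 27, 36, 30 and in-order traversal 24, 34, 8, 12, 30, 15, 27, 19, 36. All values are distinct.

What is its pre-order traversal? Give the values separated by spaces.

30 34 24 8 12 36 27 15 19

The last element of post-order is the root; it splits in-order into left and right subtrees.
Root 30: left subtree has 4 nodes {24, 34, 8, 12}, right has 4 {15, 27, 19, 36}.
  Root 34: left subtree has 1 node {24}, right has 2 {8, 12}.
    Root 8: left subtree has 0 nodes { }, right has 1 {12}.
  Root 36: left subtree has 3 nodes {15, 27, 19}, right has 0 { }.
    Root 27: left subtree has 1 node {15}, right has 1 {19}.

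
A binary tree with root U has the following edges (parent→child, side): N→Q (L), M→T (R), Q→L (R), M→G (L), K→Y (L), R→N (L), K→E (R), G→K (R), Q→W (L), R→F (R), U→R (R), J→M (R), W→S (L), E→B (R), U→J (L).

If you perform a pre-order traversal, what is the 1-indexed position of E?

Pre-order visits the node, then its left subtree, then its right subtree.
Visit U.
At U: go left to J.
  Visit J.
  At J: no left child.
  At J: go right to M.
    Visit M.
    At M: go left to G.
      Visit G.
      At G: no left child.
      At G: go right to K.
        Visit K.
        At K: go left to Y.
          Y is a leaf — visit Y.
        At K: go right to E.
          Visit E.
          At E: no left child.
          At E: go right to B.
            B is a leaf — visit B.
    At M: go right to T.
      T is a leaf — visit T.
At U: go right to R.
  Visit R.
  At R: go left to N.
    Visit N.
    At N: go left to Q.
      Visit Q.
      At Q: go left to W.
        Visit W.
        At W: go left to S.
          S is a leaf — visit S.
        At W: no right child.
      At Q: go right to L.
        L is a leaf — visit L.
    At N: no right child.
  At R: go right to F.
    F is a leaf — visit F.
Full pre-order sequence: U, J, M, G, K, Y, E, B, T, R, N, Q, W, S, L, F.

7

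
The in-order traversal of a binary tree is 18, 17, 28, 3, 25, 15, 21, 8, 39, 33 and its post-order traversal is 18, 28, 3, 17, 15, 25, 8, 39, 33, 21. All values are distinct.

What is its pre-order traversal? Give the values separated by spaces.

The last element of post-order is the root; it splits in-order into left and right subtrees.
Root 21: left subtree has 6 nodes {18, 17, 28, 3, 25, 15}, right has 3 {8, 39, 33}.
  Root 25: left subtree has 4 nodes {18, 17, 28, 3}, right has 1 {15}.
    Root 17: left subtree has 1 node {18}, right has 2 {28, 3}.
      Root 3: left subtree has 1 node {28}, right has 0 { }.
  Root 33: left subtree has 2 nodes {8, 39}, right has 0 { }.
    Root 39: left subtree has 1 node {8}, right has 0 { }.

21 25 17 18 3 28 15 33 39 8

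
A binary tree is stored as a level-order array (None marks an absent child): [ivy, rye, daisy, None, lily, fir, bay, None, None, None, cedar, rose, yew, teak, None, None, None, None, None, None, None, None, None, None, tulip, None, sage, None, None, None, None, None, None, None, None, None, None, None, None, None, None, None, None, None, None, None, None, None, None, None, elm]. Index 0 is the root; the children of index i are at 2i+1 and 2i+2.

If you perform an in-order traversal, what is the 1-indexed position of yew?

In-order visits the left subtree, then the node, then the right subtree.
At ivy: go left to rye.
  At rye: no left child.
  Visit rye.
  At rye: go right to lily.
    At lily: no left child.
    Visit lily.
    At lily: go right to cedar.
      cedar is a leaf — visit cedar.
Visit ivy.
At ivy: go right to daisy.
  At daisy: go left to fir.
    At fir: go left to rose.
      At rose: no left child.
      Visit rose.
      At rose: go right to tulip.
        At tulip: no left child.
        Visit tulip.
        At tulip: go right to elm.
          elm is a leaf — visit elm.
    Visit fir.
    At fir: go right to yew.
      At yew: no left child.
      Visit yew.
      At yew: go right to sage.
        sage is a leaf — visit sage.
  Visit daisy.
  At daisy: go right to bay.
    At bay: go left to teak.
      teak is a leaf — visit teak.
    Visit bay.
    At bay: no right child.
Full in-order sequence: rye, lily, cedar, ivy, rose, tulip, elm, fir, yew, sage, daisy, teak, bay.

9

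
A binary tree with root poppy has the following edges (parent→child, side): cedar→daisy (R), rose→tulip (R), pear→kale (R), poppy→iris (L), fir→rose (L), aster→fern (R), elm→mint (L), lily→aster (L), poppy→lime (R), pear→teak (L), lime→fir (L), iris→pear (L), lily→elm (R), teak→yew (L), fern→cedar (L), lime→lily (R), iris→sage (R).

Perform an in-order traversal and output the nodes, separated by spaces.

In-order visits the left subtree, then the node, then the right subtree.
At poppy: go left to iris.
  At iris: go left to pear.
    At pear: go left to teak.
      At teak: go left to yew.
        yew is a leaf — visit yew.
      Visit teak.
      At teak: no right child.
    Visit pear.
    At pear: go right to kale.
      kale is a leaf — visit kale.
  Visit iris.
  At iris: go right to sage.
    sage is a leaf — visit sage.
Visit poppy.
At poppy: go right to lime.
  At lime: go left to fir.
    At fir: go left to rose.
      At rose: no left child.
      Visit rose.
      At rose: go right to tulip.
        tulip is a leaf — visit tulip.
    Visit fir.
    At fir: no right child.
  Visit lime.
  At lime: go right to lily.
    At lily: go left to aster.
      At aster: no left child.
      Visit aster.
      At aster: go right to fern.
        At fern: go left to cedar.
          At cedar: no left child.
          Visit cedar.
          At cedar: go right to daisy.
            daisy is a leaf — visit daisy.
        Visit fern.
        At fern: no right child.
    Visit lily.
    At lily: go right to elm.
      At elm: go left to mint.
        mint is a leaf — visit mint.
      Visit elm.
      At elm: no right child.

yew teak pear kale iris sage poppy rose tulip fir lime aster cedar daisy fern lily mint elm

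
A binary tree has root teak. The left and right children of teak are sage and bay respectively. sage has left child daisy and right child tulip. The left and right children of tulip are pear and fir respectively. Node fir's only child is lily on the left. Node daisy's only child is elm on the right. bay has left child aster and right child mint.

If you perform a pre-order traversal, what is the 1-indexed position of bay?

9

Pre-order visits the node, then its left subtree, then its right subtree.
Visit teak.
At teak: go left to sage.
  Visit sage.
  At sage: go left to daisy.
    Visit daisy.
    At daisy: no left child.
    At daisy: go right to elm.
      elm is a leaf — visit elm.
  At sage: go right to tulip.
    Visit tulip.
    At tulip: go left to pear.
      pear is a leaf — visit pear.
    At tulip: go right to fir.
      Visit fir.
      At fir: go left to lily.
        lily is a leaf — visit lily.
      At fir: no right child.
At teak: go right to bay.
  Visit bay.
  At bay: go left to aster.
    aster is a leaf — visit aster.
  At bay: go right to mint.
    mint is a leaf — visit mint.
Full pre-order sequence: teak, sage, daisy, elm, tulip, pear, fir, lily, bay, aster, mint.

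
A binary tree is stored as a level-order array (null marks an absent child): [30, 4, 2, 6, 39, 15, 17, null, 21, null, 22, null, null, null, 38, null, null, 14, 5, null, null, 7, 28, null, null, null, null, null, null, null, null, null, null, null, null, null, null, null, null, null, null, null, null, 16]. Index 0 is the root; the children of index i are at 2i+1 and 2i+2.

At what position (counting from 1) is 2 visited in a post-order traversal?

Post-order visits the left subtree, then the right subtree, then the node.
At 30: go left to 4.
  At 4: go left to 6.
    At 6: no left child.
    At 6: go right to 21.
      At 21: go left to 14.
        14 is a leaf — visit 14.
      At 21: go right to 5.
        5 is a leaf — visit 5.
      Visit 21.
    Visit 6.
  At 4: go right to 39.
    At 39: no left child.
    At 39: go right to 22.
      At 22: go left to 7.
        At 7: go left to 16.
          16 is a leaf — visit 16.
        At 7: no right child.
        Visit 7.
      At 22: go right to 28.
        28 is a leaf — visit 28.
      Visit 22.
    Visit 39.
  Visit 4.
At 30: go right to 2.
  At 2: go left to 15.
    15 is a leaf — visit 15.
  At 2: go right to 17.
    At 17: no left child.
    At 17: go right to 38.
      38 is a leaf — visit 38.
    Visit 17.
  Visit 2.
Visit 30.
Full post-order sequence: 14, 5, 21, 6, 16, 7, 28, 22, 39, 4, 15, 38, 17, 2, 30.

14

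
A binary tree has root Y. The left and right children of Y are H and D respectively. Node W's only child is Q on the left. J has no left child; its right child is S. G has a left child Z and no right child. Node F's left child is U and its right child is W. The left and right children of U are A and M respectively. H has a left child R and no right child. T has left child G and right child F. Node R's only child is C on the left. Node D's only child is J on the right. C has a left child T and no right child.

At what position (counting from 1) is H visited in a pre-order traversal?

Pre-order visits the node, then its left subtree, then its right subtree.
Visit Y.
At Y: go left to H.
  Visit H.
  At H: go left to R.
    Visit R.
    At R: go left to C.
      Visit C.
      At C: go left to T.
        Visit T.
        At T: go left to G.
          Visit G.
          At G: go left to Z.
            Z is a leaf — visit Z.
          At G: no right child.
        At T: go right to F.
          Visit F.
          At F: go left to U.
            Visit U.
            At U: go left to A.
              A is a leaf — visit A.
            At U: go right to M.
              M is a leaf — visit M.
          At F: go right to W.
            Visit W.
            At W: go left to Q.
              Q is a leaf — visit Q.
            At W: no right child.
      At C: no right child.
    At R: no right child.
  At H: no right child.
At Y: go right to D.
  Visit D.
  At D: no left child.
  At D: go right to J.
    Visit J.
    At J: no left child.
    At J: go right to S.
      S is a leaf — visit S.
Full pre-order sequence: Y, H, R, C, T, G, Z, F, U, A, M, W, Q, D, J, S.

2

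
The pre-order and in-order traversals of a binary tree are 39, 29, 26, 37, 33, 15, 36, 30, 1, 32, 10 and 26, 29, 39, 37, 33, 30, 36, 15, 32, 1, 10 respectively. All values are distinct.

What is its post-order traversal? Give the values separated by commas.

The first element of pre-order is the root; it splits in-order into left and right subtrees.
Root 39: left subtree has 2 nodes {26, 29}, right has 8 {37, 33, 30, 36, 15, 32, 1, 10}.
  Root 29: left subtree has 1 node {26}, right has 0 { }.
  Root 37: left subtree has 0 nodes { }, right has 7 {33, 30, 36, 15, 32, 1, 10}.
    Root 33: left subtree has 0 nodes { }, right has 6 {30, 36, 15, 32, 1, 10}.
      Root 15: left subtree has 2 nodes {30, 36}, right has 3 {32, 1, 10}.
        Root 36: left subtree has 1 node {30}, right has 0 { }.
        Root 1: left subtree has 1 node {32}, right has 1 {10}.

26, 29, 30, 36, 32, 10, 1, 15, 33, 37, 39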